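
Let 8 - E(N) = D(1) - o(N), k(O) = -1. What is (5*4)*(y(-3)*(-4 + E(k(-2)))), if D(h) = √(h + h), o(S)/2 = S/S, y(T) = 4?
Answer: 480 - 80*√2 ≈ 366.86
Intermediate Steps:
o(S) = 2 (o(S) = 2*(S/S) = 2*1 = 2)
D(h) = √2*√h (D(h) = √(2*h) = √2*√h)
E(N) = 10 - √2 (E(N) = 8 - (√2*√1 - 1*2) = 8 - (√2*1 - 2) = 8 - (√2 - 2) = 8 - (-2 + √2) = 8 + (2 - √2) = 10 - √2)
(5*4)*(y(-3)*(-4 + E(k(-2)))) = (5*4)*(4*(-4 + (10 - √2))) = 20*(4*(6 - √2)) = 20*(24 - 4*√2) = 480 - 80*√2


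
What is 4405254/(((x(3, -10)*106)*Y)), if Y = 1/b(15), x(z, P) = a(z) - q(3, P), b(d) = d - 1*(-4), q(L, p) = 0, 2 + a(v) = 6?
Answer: 789621/4 ≈ 1.9741e+5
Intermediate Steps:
a(v) = 4 (a(v) = -2 + 6 = 4)
b(d) = 4 + d (b(d) = d + 4 = 4 + d)
x(z, P) = 4 (x(z, P) = 4 - 1*0 = 4 + 0 = 4)
Y = 1/19 (Y = 1/(4 + 15) = 1/19 ≈ 0.052632)
4405254/(((x(3, -10)*106)*Y)) = 4405254/(((4*106)*(1/19))) = 4405254/((424*(1/19))) = 4405254/(424/19) = 4405254*(19/424) = 789621/4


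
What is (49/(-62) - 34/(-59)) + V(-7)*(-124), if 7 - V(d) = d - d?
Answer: -3175927/3658 ≈ -868.21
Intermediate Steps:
V(d) = 7 (V(d) = 7 - (d - d) = 7 - 1*0 = 7 + 0 = 7)
(49/(-62) - 34/(-59)) + V(-7)*(-124) = (49/(-62) - 34/(-59)) + 7*(-124) = (49*(-1/62) - 34*(-1/59)) - 868 = (-49/62 + 34/59) - 868 = -783/3658 - 868 = -3175927/3658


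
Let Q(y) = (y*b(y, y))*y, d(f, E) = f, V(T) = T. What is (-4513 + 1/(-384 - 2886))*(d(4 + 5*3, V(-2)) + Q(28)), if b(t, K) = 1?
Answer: -11850281333/3270 ≈ -3.6239e+6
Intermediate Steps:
Q(y) = y² (Q(y) = (y*1)*y = y*y = y²)
(-4513 + 1/(-384 - 2886))*(d(4 + 5*3, V(-2)) + Q(28)) = (-4513 + 1/(-384 - 2886))*((4 + 5*3) + 28²) = (-4513 + 1/(-3270))*((4 + 15) + 784) = (-4513 - 1/3270)*(19 + 784) = -14757511/3270*803 = -11850281333/3270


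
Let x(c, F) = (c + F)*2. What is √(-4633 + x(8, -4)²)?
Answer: I*√4569 ≈ 67.594*I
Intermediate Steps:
x(c, F) = 2*F + 2*c (x(c, F) = (F + c)*2 = 2*F + 2*c)
√(-4633 + x(8, -4)²) = √(-4633 + (2*(-4) + 2*8)²) = √(-4633 + (-8 + 16)²) = √(-4633 + 8²) = √(-4633 + 64) = √(-4569) = I*√4569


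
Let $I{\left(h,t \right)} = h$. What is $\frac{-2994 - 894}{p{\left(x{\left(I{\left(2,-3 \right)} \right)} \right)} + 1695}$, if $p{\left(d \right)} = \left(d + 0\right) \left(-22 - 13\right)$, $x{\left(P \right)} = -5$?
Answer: $- \frac{1944}{935} \approx -2.0791$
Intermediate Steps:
$p{\left(d \right)} = - 35 d$ ($p{\left(d \right)} = d \left(-35\right) = - 35 d$)
$\frac{-2994 - 894}{p{\left(x{\left(I{\left(2,-3 \right)} \right)} \right)} + 1695} = \frac{-2994 - 894}{\left(-35\right) \left(-5\right) + 1695} = - \frac{3888}{175 + 1695} = - \frac{3888}{1870} = \left(-3888\right) \frac{1}{1870} = - \frac{1944}{935}$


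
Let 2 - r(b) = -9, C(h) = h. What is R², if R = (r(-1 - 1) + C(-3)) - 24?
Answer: 256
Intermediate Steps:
r(b) = 11 (r(b) = 2 - 1*(-9) = 2 + 9 = 11)
R = -16 (R = (11 - 3) - 24 = 8 - 24 = -16)
R² = (-16)² = 256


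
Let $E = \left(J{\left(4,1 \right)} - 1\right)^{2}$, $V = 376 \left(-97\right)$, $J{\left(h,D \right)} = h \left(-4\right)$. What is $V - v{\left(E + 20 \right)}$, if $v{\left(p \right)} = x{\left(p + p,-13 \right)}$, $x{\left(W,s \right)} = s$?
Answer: $-36459$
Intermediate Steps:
$J{\left(h,D \right)} = - 4 h$
$V = -36472$
$E = 289$ ($E = \left(\left(-4\right) 4 - 1\right)^{2} = \left(-16 - 1\right)^{2} = \left(-17\right)^{2} = 289$)
$v{\left(p \right)} = -13$
$V - v{\left(E + 20 \right)} = -36472 - -13 = -36472 + 13 = -36459$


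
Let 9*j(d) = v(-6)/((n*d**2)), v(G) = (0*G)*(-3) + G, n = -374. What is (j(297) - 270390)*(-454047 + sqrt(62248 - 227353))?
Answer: 184099774408542731/1499553 - 13380316477109*I*sqrt(18345)/16495083 ≈ 1.2277e+11 - 1.0987e+8*I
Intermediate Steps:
v(G) = G (v(G) = 0*(-3) + G = 0 + G = G)
j(d) = 1/(561*d**2) (j(d) = (-6*(-1/(374*d**2)))/9 = (-(-3)/(187*d**2))/9 = (3/(187*d**2))/9 = 1/(561*d**2))
(j(297) - 270390)*(-454047 + sqrt(62248 - 227353)) = ((1/561)/297**2 - 270390)*(-454047 + sqrt(62248 - 227353)) = ((1/561)*(1/88209) - 270390)*(-454047 + sqrt(-165105)) = (1/49485249 - 270390)*(-454047 + 3*I*sqrt(18345)) = -13380316477109*(-454047 + 3*I*sqrt(18345))/49485249 = 184099774408542731/1499553 - 13380316477109*I*sqrt(18345)/16495083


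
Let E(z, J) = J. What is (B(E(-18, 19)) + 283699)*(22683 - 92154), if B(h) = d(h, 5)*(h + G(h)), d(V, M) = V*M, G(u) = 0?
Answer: -19834248384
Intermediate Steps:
d(V, M) = M*V
B(h) = 5*h² (B(h) = (5*h)*(h + 0) = (5*h)*h = 5*h²)
(B(E(-18, 19)) + 283699)*(22683 - 92154) = (5*19² + 283699)*(22683 - 92154) = (5*361 + 283699)*(-69471) = (1805 + 283699)*(-69471) = 285504*(-69471) = -19834248384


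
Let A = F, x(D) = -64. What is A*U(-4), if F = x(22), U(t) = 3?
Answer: -192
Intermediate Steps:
F = -64
A = -64
A*U(-4) = -64*3 = -192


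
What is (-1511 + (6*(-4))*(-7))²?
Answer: 1803649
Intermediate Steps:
(-1511 + (6*(-4))*(-7))² = (-1511 - 24*(-7))² = (-1511 + 168)² = (-1343)² = 1803649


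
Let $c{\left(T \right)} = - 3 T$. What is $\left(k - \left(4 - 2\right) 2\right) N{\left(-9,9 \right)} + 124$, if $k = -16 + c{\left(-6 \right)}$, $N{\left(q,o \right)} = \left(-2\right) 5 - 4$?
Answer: $152$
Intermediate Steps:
$N{\left(q,o \right)} = -14$ ($N{\left(q,o \right)} = -10 - 4 = -14$)
$k = 2$ ($k = -16 - -18 = -16 + 18 = 2$)
$\left(k - \left(4 - 2\right) 2\right) N{\left(-9,9 \right)} + 124 = \left(2 - \left(4 - 2\right) 2\right) \left(-14\right) + 124 = \left(2 - 2 \cdot 2\right) \left(-14\right) + 124 = \left(2 - 4\right) \left(-14\right) + 124 = \left(-2\right) \left(-14\right) + 124 = 28 + 124 = 152$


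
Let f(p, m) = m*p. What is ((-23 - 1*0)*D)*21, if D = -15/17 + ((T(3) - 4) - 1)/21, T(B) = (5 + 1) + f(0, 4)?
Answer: 6854/17 ≈ 403.18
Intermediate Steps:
T(B) = 6 (T(B) = (5 + 1) + 4*0 = 6 + 0 = 6)
D = -298/357 (D = -15/17 + ((6 - 4) - 1)/21 = -15*1/17 + (2 - 1)*(1/21) = -15/17 + 1*(1/21) = -15/17 + 1/21 = -298/357 ≈ -0.83473)
((-23 - 1*0)*D)*21 = ((-23 - 1*0)*(-298/357))*21 = ((-23 + 0)*(-298/357))*21 = -23*(-298/357)*21 = (6854/357)*21 = 6854/17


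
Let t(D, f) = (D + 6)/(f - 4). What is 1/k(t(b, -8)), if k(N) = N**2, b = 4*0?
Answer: 4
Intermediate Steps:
b = 0
t(D, f) = (6 + D)/(-4 + f)
1/k(t(b, -8)) = 1/(((6 + 0)/(-4 - 8))**2) = 1/((6/(-12))**2) = 1/((-1/12*6)**2) = 1/((-1/2)**2) = 1/(1/4) = 4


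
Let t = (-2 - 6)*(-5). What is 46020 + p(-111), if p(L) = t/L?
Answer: 5108180/111 ≈ 46020.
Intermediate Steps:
t = 40 (t = -8*(-5) = 40)
p(L) = 40/L
46020 + p(-111) = 46020 + 40/(-111) = 46020 + 40*(-1/111) = 46020 - 40/111 = 5108180/111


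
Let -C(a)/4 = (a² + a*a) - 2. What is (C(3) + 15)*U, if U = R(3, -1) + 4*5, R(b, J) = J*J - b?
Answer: -882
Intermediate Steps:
R(b, J) = J² - b
C(a) = 8 - 8*a² (C(a) = -4*((a² + a*a) - 2) = -4*((a² + a²) - 2) = -4*(2*a² - 2) = -4*(-2 + 2*a²) = 8 - 8*a²)
U = 18 (U = ((-1)² - 1*3) + 4*5 = (1 - 3) + 20 = -2 + 20 = 18)
(C(3) + 15)*U = ((8 - 8*3²) + 15)*18 = ((8 - 8*9) + 15)*18 = ((8 - 72) + 15)*18 = (-64 + 15)*18 = -49*18 = -882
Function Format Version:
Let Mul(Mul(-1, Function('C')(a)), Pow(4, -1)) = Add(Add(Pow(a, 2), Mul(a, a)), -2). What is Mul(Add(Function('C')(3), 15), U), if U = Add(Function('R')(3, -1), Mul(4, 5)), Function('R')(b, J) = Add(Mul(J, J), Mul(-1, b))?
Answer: -882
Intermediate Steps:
Function('R')(b, J) = Add(Pow(J, 2), Mul(-1, b))
Function('C')(a) = Add(8, Mul(-8, Pow(a, 2))) (Function('C')(a) = Mul(-4, Add(Add(Pow(a, 2), Mul(a, a)), -2)) = Mul(-4, Add(Add(Pow(a, 2), Pow(a, 2)), -2)) = Mul(-4, Add(Mul(2, Pow(a, 2)), -2)) = Mul(-4, Add(-2, Mul(2, Pow(a, 2)))) = Add(8, Mul(-8, Pow(a, 2))))
U = 18 (U = Add(Add(Pow(-1, 2), Mul(-1, 3)), Mul(4, 5)) = Add(Add(1, -3), 20) = Add(-2, 20) = 18)
Mul(Add(Function('C')(3), 15), U) = Mul(Add(Add(8, Mul(-8, Pow(3, 2))), 15), 18) = Mul(Add(Add(8, Mul(-8, 9)), 15), 18) = Mul(Add(Add(8, -72), 15), 18) = Mul(Add(-64, 15), 18) = Mul(-49, 18) = -882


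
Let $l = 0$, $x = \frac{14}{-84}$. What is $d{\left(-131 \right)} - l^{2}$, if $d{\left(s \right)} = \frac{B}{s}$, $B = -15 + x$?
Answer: $\frac{91}{786} \approx 0.11578$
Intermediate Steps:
$x = - \frac{1}{6}$ ($x = 14 \left(- \frac{1}{84}\right) = - \frac{1}{6} \approx -0.16667$)
$B = - \frac{91}{6}$ ($B = -15 - \frac{1}{6} = - \frac{91}{6} \approx -15.167$)
$d{\left(s \right)} = - \frac{91}{6 s}$
$d{\left(-131 \right)} - l^{2} = - \frac{91}{6 \left(-131\right)} - 0^{2} = \left(- \frac{91}{6}\right) \left(- \frac{1}{131}\right) - 0 = \frac{91}{786} + 0 = \frac{91}{786}$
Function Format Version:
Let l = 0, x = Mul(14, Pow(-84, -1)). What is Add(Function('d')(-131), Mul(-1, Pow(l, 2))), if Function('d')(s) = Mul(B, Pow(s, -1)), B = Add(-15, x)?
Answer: Rational(91, 786) ≈ 0.11578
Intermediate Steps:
x = Rational(-1, 6) (x = Mul(14, Rational(-1, 84)) = Rational(-1, 6) ≈ -0.16667)
B = Rational(-91, 6) (B = Add(-15, Rational(-1, 6)) = Rational(-91, 6) ≈ -15.167)
Function('d')(s) = Mul(Rational(-91, 6), Pow(s, -1))
Add(Function('d')(-131), Mul(-1, Pow(l, 2))) = Add(Mul(Rational(-91, 6), Pow(-131, -1)), Mul(-1, Pow(0, 2))) = Add(Mul(Rational(-91, 6), Rational(-1, 131)), Mul(-1, 0)) = Add(Rational(91, 786), 0) = Rational(91, 786)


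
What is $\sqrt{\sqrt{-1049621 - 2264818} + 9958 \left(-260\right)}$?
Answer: $\sqrt{-2589080 + 9 i \sqrt{40919}} \approx 0.566 + 1609.1 i$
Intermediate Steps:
$\sqrt{\sqrt{-1049621 - 2264818} + 9958 \left(-260\right)} = \sqrt{\sqrt{-3314439} - 2589080} = \sqrt{9 i \sqrt{40919} - 2589080} = \sqrt{-2589080 + 9 i \sqrt{40919}}$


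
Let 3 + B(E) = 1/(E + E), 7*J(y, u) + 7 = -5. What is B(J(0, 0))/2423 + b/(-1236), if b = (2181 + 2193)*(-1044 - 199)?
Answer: 26347122035/5989656 ≈ 4398.8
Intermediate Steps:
J(y, u) = -12/7 (J(y, u) = -1 + (⅐)*(-5) = -1 - 5/7 = -12/7)
b = -5436882 (b = 4374*(-1243) = -5436882)
B(E) = -3 + 1/(2*E) (B(E) = -3 + 1/(E + E) = -3 + 1/(2*E))
B(J(0, 0))/2423 + b/(-1236) = (-3 + 1/(2*(-12/7)))/2423 - 5436882/(-1236) = (-3 + (½)*(-7/12))*(1/2423) - 5436882*(-1/1236) = (-3 - 7/24)*(1/2423) + 906147/206 = -79/24*1/2423 + 906147/206 = -79/58152 + 906147/206 = 26347122035/5989656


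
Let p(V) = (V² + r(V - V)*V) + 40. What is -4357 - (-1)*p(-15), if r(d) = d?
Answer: -4092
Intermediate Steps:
p(V) = 40 + V² (p(V) = (V² + (V - V)*V) + 40 = (V² + 0*V) + 40 = (V² + 0) + 40 = V² + 40 = 40 + V²)
-4357 - (-1)*p(-15) = -4357 - (-1)*(40 + (-15)²) = -4357 - (-1)*(40 + 225) = -4357 - (-1)*265 = -4357 - 1*(-265) = -4357 + 265 = -4092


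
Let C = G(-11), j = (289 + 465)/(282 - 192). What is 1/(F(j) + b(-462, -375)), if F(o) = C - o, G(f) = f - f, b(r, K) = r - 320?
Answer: -45/35567 ≈ -0.0012652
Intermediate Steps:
b(r, K) = -320 + r
j = 377/45 (j = 754/90 = 754*(1/90) = 377/45 ≈ 8.3778)
G(f) = 0
C = 0
F(o) = -o (F(o) = 0 - o = -o)
1/(F(j) + b(-462, -375)) = 1/(-1*377/45 + (-320 - 462)) = 1/(-377/45 - 782) = 1/(-35567/45) = -45/35567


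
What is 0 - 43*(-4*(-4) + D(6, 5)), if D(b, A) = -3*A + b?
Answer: -301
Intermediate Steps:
D(b, A) = b - 3*A
0 - 43*(-4*(-4) + D(6, 5)) = 0 - 43*(-4*(-4) + (6 - 3*5)) = 0 - 43*(16 + (6 - 15)) = 0 - 43*(16 - 9) = 0 - 43*7 = 0 - 301 = -301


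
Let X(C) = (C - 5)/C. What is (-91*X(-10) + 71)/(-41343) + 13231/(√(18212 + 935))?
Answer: 131/82686 + 13231*√19147/19147 ≈ 95.620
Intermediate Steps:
X(C) = (-5 + C)/C
(-91*X(-10) + 71)/(-41343) + 13231/(√(18212 + 935)) = (-91*(-5 - 10)/(-10) + 71)/(-41343) + 13231/(√(18212 + 935)) = (-(-91)*(-15)/10 + 71)*(-1/41343) + 13231/(√19147) = (-91*3/2 + 71)*(-1/41343) + 13231*(√19147/19147) = (-273/2 + 71)*(-1/41343) + 13231*√19147/19147 = -131/2*(-1/41343) + 13231*√19147/19147 = 131/82686 + 13231*√19147/19147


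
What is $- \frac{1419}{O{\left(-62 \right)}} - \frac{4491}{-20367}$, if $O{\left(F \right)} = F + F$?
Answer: $\frac{105583}{9052} \approx 11.664$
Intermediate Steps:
$O{\left(F \right)} = 2 F$
$- \frac{1419}{O{\left(-62 \right)}} - \frac{4491}{-20367} = - \frac{1419}{2 \left(-62\right)} - \frac{4491}{-20367} = - \frac{1419}{-124} - - \frac{499}{2263} = \left(-1419\right) \left(- \frac{1}{124}\right) + \frac{499}{2263} = \frac{1419}{124} + \frac{499}{2263} = \frac{105583}{9052}$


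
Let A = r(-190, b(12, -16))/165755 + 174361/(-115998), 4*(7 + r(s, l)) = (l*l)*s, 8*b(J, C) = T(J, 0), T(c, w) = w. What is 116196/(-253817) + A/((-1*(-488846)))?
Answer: -1092152539652635615837/2385667485973697475180 ≈ -0.45780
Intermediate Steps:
b(J, C) = 0 (b(J, C) = (⅛)*0 = 0)
r(s, l) = -7 + s*l²/4 (r(s, l) = -7 + ((l*l)*s)/4 = -7 + (l²*s)/4 = -7 + (s*l²)/4 = -7 + s*l²/4)
A = -28902019541/19227248490 (A = (-7 + (¼)*(-190)*0²)/165755 + 174361/(-115998) = (-7 + (¼)*(-190)*0)*(1/165755) + 174361*(-1/115998) = (-7 + 0)*(1/165755) - 174361/115998 = -7*1/165755 - 174361/115998 = -7/165755 - 174361/115998 = -28902019541/19227248490 ≈ -1.5032)
116196/(-253817) + A/((-1*(-488846))) = 116196/(-253817) - 28902019541/(19227248490*((-1*(-488846)))) = 116196*(-1/253817) - 28902019541/19227248490/488846 = -116196/253817 - 28902019541/19227248490*1/488846 = -116196/253817 - 28902019541/9399163515342540 = -1092152539652635615837/2385667485973697475180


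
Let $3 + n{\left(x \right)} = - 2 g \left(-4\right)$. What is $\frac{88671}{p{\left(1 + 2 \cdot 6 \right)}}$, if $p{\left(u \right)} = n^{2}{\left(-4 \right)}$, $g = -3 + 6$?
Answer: $\frac{29557}{147} \approx 201.07$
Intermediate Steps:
$g = 3$
$n{\left(x \right)} = 21$ ($n{\left(x \right)} = -3 + \left(-2\right) 3 \left(-4\right) = -3 - -24 = -3 + 24 = 21$)
$p{\left(u \right)} = 441$ ($p{\left(u \right)} = 21^{2} = 441$)
$\frac{88671}{p{\left(1 + 2 \cdot 6 \right)}} = \frac{88671}{441} = 88671 \cdot \frac{1}{441} = \frac{29557}{147}$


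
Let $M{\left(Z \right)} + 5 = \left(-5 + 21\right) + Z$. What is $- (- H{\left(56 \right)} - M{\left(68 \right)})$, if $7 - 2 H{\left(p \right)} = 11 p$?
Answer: $- \frac{451}{2} \approx -225.5$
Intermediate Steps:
$H{\left(p \right)} = \frac{7}{2} - \frac{11 p}{2}$
$M{\left(Z \right)} = 11 + Z$ ($M{\left(Z \right)} = -5 + \left(\left(-5 + 21\right) + Z\right) = -5 + \left(16 + Z\right) = 11 + Z$)
$- (- H{\left(56 \right)} - M{\left(68 \right)}) = - (- (\frac{7}{2} - 308) - \left(11 + 68\right)) = - (- (\frac{7}{2} - 308) - 79) = - (\left(-1\right) \left(- \frac{609}{2}\right) - 79) = - (\frac{609}{2} - 79) = \left(-1\right) \frac{451}{2} = - \frac{451}{2}$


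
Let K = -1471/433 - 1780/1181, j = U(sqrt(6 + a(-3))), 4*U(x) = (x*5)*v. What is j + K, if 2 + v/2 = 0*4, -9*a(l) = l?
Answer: -2507991/511373 - 5*sqrt(57)/3 ≈ -17.487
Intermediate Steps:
a(l) = -l/9
v = -4 (v = -4 + 2*(0*4) = -4 + 2*0 = -4 + 0 = -4)
U(x) = -5*x (U(x) = ((x*5)*(-4))/4 = ((5*x)*(-4))/4 = (-20*x)/4 = -5*x)
j = -5*sqrt(57)/3 (j = -5*sqrt(6 - 1/9*(-3)) = -5*sqrt(6 + 1/3) = -5*sqrt(57)/3 ≈ -12.583)
K = -2507991/511373 (K = -1471*1/433 - 1780*1/1181 = -1471/433 - 1780/1181 = -2507991/511373 ≈ -4.9044)
j + K = -5*sqrt(57)/3 - 2507991/511373 = -2507991/511373 - 5*sqrt(57)/3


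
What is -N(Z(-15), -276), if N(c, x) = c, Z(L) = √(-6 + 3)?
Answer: -I*√3 ≈ -1.732*I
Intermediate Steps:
Z(L) = I*√3 (Z(L) = √(-3) = I*√3)
-N(Z(-15), -276) = -I*√3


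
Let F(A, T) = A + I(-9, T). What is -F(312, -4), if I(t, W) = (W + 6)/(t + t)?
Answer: -2807/9 ≈ -311.89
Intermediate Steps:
I(t, W) = (6 + W)/(2*t) (I(t, W) = (6 + W)/((2*t)) = (6 + W)*(1/(2*t)) = (6 + W)/(2*t))
F(A, T) = -1/3 + A - T/18 (F(A, T) = A + (1/2)*(6 + T)/(-9) = A + (1/2)*(-1/9)*(6 + T) = A + (-1/3 - T/18) = -1/3 + A - T/18)
-F(312, -4) = -(-1/3 + 312 - 1/18*(-4)) = -(-1/3 + 312 + 2/9) = -1*2807/9 = -2807/9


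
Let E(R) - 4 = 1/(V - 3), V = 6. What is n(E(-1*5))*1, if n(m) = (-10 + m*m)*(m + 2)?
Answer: 1501/27 ≈ 55.593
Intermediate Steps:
E(R) = 13/3 (E(R) = 4 + 1/(6 - 3) = 4 + 1/3 = 4 + ⅓ = 13/3)
n(m) = (-10 + m²)*(2 + m)
n(E(-1*5))*1 = (-20 + (13/3)³ - 10*13/3 + 2*(13/3)²)*1 = (-20 + 2197/27 - 130/3 + 2*(169/9))*1 = (-20 + 2197/27 - 130/3 + 338/9)*1 = (1501/27)*1 = 1501/27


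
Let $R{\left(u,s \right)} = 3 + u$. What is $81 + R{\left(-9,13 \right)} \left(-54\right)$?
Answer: $405$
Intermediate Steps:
$81 + R{\left(-9,13 \right)} \left(-54\right) = 81 + \left(3 - 9\right) \left(-54\right) = 81 - -324 = 81 + 324 = 405$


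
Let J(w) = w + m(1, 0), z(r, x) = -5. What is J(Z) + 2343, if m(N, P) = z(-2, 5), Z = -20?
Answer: 2318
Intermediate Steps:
m(N, P) = -5
J(w) = -5 + w (J(w) = w - 5 = -5 + w)
J(Z) + 2343 = (-5 - 20) + 2343 = -25 + 2343 = 2318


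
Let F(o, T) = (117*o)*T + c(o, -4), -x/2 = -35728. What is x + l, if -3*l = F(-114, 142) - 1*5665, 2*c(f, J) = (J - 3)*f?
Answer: 2113630/3 ≈ 7.0454e+5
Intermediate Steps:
c(f, J) = f*(-3 + J)/2 (c(f, J) = ((J - 3)*f)/2 = ((-3 + J)*f)/2 = (f*(-3 + J))/2 = f*(-3 + J)/2)
x = 71456 (x = -2*(-35728) = 71456)
F(o, T) = -7*o/2 + 117*T*o (F(o, T) = (117*o)*T + o*(-3 - 4)/2 = 117*T*o + (½)*o*(-7) = 117*T*o - 7*o/2 = -7*o/2 + 117*T*o)
l = 1899262/3 (l = -((½)*(-114)*(-7 + 234*142) - 1*5665)/3 = -((½)*(-114)*(-7 + 33228) - 5665)/3 = -((½)*(-114)*33221 - 5665)/3 = -(-1893597 - 5665)/3 = -⅓*(-1899262) = 1899262/3 ≈ 6.3309e+5)
x + l = 71456 + 1899262/3 = 2113630/3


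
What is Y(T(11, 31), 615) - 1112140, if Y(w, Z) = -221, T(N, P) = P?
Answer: -1112361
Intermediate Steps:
Y(T(11, 31), 615) - 1112140 = -221 - 1112140 = -1112361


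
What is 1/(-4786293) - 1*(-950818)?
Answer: 4550893537673/4786293 ≈ 9.5082e+5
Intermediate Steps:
1/(-4786293) - 1*(-950818) = -1/4786293 + 950818 = 4550893537673/4786293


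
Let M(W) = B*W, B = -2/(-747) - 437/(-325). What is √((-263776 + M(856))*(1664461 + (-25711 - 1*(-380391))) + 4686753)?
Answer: 3*I*√248931183336511/65 ≈ 7.282e+5*I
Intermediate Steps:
B = 327089/242775 (B = -2*(-1/747) - 437*(-1/325) = 2/747 + 437/325 = 327089/242775 ≈ 1.3473)
M(W) = 327089*W/242775
√((-263776 + M(856))*(1664461 + (-25711 - 1*(-380391))) + 4686753) = √((-263776 + (327089/242775)*856)*(1664461 + (-25711 - 1*(-380391))) + 4686753) = √((-263776 + 279988184/242775)*(1664461 + (-25711 + 380391)) + 4686753) = √(-63758230216*(1664461 + 354680)/242775 + 4686753) = √(-63758230216/242775*2019141 + 4686753) = √(-172338496273848/325 + 4686753) = √(-172336973079123/325) = 3*I*√248931183336511/65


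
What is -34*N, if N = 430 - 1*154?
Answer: -9384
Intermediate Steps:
N = 276 (N = 430 - 154 = 276)
-34*N = -34*276 = -9384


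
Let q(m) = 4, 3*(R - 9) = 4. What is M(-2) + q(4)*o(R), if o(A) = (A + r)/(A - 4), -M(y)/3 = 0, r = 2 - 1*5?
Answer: 88/19 ≈ 4.6316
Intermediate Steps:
r = -3 (r = 2 - 5 = -3)
R = 31/3 (R = 9 + (⅓)*4 = 9 + 4/3 = 31/3 ≈ 10.333)
M(y) = 0 (M(y) = -3*0 = 0)
o(A) = (-3 + A)/(-4 + A) (o(A) = (A - 3)/(A - 4) = (-3 + A)/(-4 + A))
M(-2) + q(4)*o(R) = 0 + 4*((-3 + 31/3)/(-4 + 31/3)) = 0 + 4*((22/3)/(19/3)) = 0 + 4*((3/19)*(22/3)) = 0 + 4*(22/19) = 0 + 88/19 = 88/19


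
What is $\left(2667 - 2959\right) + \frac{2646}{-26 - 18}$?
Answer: $- \frac{7747}{22} \approx -352.14$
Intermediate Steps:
$\left(2667 - 2959\right) + \frac{2646}{-26 - 18} = -292 + \frac{2646}{-26 - 18} = -292 + \frac{2646}{-44} = -292 + 2646 \left(- \frac{1}{44}\right) = -292 - \frac{1323}{22} = - \frac{7747}{22}$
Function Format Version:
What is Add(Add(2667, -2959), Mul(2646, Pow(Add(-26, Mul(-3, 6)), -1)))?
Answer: Rational(-7747, 22) ≈ -352.14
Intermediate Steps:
Add(Add(2667, -2959), Mul(2646, Pow(Add(-26, Mul(-3, 6)), -1))) = Add(-292, Mul(2646, Pow(Add(-26, -18), -1))) = Add(-292, Mul(2646, Pow(-44, -1))) = Add(-292, Mul(2646, Rational(-1, 44))) = Add(-292, Rational(-1323, 22)) = Rational(-7747, 22)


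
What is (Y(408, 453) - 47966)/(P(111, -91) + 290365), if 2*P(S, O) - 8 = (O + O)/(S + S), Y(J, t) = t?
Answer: -10547886/64461827 ≈ -0.16363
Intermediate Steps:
P(S, O) = 4 + O/(2*S) (P(S, O) = 4 + ((O + O)/(S + S))/2 = 4 + ((2*O)/((2*S)))/2 = 4 + ((2*O)*(1/(2*S)))/2 = 4 + (O/S)/2 = 4 + O/(2*S))
(Y(408, 453) - 47966)/(P(111, -91) + 290365) = (453 - 47966)/((4 + (½)*(-91)/111) + 290365) = -47513/((4 + (½)*(-91)*(1/111)) + 290365) = -47513/((4 - 91/222) + 290365) = -47513/(797/222 + 290365) = -47513/64461827/222 = -47513*222/64461827 = -10547886/64461827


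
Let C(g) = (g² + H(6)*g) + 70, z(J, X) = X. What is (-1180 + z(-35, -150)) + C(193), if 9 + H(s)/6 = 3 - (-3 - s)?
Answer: 39463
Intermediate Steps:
H(s) = -18 + 6*s (H(s) = -54 + 6*(3 - (-3 - s)) = -54 + 6*(3 + (3 + s)) = -54 + 6*(6 + s) = -54 + (36 + 6*s) = -18 + 6*s)
C(g) = 70 + g² + 18*g (C(g) = (g² + (-18 + 6*6)*g) + 70 = (g² + (-18 + 36)*g) + 70 = (g² + 18*g) + 70 = 70 + g² + 18*g)
(-1180 + z(-35, -150)) + C(193) = (-1180 - 150) + (70 + 193² + 18*193) = -1330 + (70 + 37249 + 3474) = -1330 + 40793 = 39463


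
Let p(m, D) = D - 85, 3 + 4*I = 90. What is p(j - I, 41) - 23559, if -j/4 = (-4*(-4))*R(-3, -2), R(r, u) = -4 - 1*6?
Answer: -23603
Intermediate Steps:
I = 87/4 (I = -3/4 + (1/4)*90 = -3/4 + 45/2 = 87/4 ≈ 21.750)
R(r, u) = -10 (R(r, u) = -4 - 6 = -10)
j = 640 (j = -4*(-4*(-4))*(-10) = -64*(-10) = -4*(-160) = 640)
p(m, D) = -85 + D
p(j - I, 41) - 23559 = (-85 + 41) - 23559 = -44 - 23559 = -23603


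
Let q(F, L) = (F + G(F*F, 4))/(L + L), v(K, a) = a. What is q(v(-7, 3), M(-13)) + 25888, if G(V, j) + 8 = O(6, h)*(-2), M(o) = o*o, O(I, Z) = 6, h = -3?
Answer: 8750127/338 ≈ 25888.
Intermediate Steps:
M(o) = o²
G(V, j) = -20 (G(V, j) = -8 + 6*(-2) = -8 - 12 = -20)
q(F, L) = (-20 + F)/(2*L) (q(F, L) = (F - 20)/(L + L) = (-20 + F)/((2*L)) = (-20 + F)*(1/(2*L)) = (-20 + F)/(2*L))
q(v(-7, 3), M(-13)) + 25888 = (-20 + 3)/(2*((-13)²)) + 25888 = (½)*(-17)/169 + 25888 = (½)*(1/169)*(-17) + 25888 = -17/338 + 25888 = 8750127/338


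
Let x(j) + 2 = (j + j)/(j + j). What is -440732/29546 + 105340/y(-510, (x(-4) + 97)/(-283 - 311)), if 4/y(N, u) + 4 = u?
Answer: -14573560154/132957 ≈ -1.0961e+5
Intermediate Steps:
x(j) = -1 (x(j) = -2 + (j + j)/(j + j) = -2 + (2*j)/((2*j)) = -2 + (2*j)*(1/(2*j)) = -2 + 1 = -1)
y(N, u) = 4/(-4 + u)
-440732/29546 + 105340/y(-510, (x(-4) + 97)/(-283 - 311)) = -440732/29546 + 105340/((4/(-4 + (-1 + 97)/(-283 - 311)))) = -440732*1/29546 + 105340/((4/(-4 + 96/(-594)))) = -220366/14773 + 105340/((4/(-4 + 96*(-1/594)))) = -220366/14773 + 105340/((4/(-4 - 16/99))) = -220366/14773 + 105340/((4/(-412/99))) = -220366/14773 + 105340/((4*(-99/412))) = -220366/14773 + 105340/(-99/103) = -220366/14773 + 105340*(-103/99) = -220366/14773 - 10850020/99 = -14573560154/132957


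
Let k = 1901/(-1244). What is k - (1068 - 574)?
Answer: -616437/1244 ≈ -495.53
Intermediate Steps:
k = -1901/1244 (k = 1901*(-1/1244) = -1901/1244 ≈ -1.5281)
k - (1068 - 574) = -1901/1244 - (1068 - 574) = -1901/1244 - 1*494 = -1901/1244 - 494 = -616437/1244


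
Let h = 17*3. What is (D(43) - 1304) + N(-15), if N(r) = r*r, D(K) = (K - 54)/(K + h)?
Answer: -101437/94 ≈ -1079.1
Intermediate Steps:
h = 51
D(K) = (-54 + K)/(51 + K) (D(K) = (K - 54)/(K + 51) = (-54 + K)/(51 + K))
N(r) = r²
(D(43) - 1304) + N(-15) = ((-54 + 43)/(51 + 43) - 1304) + (-15)² = (-11/94 - 1304) + 225 = -122587/94 + 225 = -101437/94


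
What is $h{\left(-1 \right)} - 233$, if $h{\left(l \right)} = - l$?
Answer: $-232$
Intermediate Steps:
$h{\left(-1 \right)} - 233 = \left(-1\right) \left(-1\right) - 233 = 1 - 233 = -232$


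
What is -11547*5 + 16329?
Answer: -41406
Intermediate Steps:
-11547*5 + 16329 = -57735 + 16329 = -41406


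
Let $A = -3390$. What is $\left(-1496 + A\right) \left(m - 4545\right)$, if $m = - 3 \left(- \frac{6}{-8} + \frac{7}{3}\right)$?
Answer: $\frac{44504131}{2} \approx 2.2252 \cdot 10^{7}$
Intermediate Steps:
$m = - \frac{37}{4}$ ($m = - 3 \left(\left(-6\right) \left(- \frac{1}{8}\right) + 7 \cdot \frac{1}{3}\right) = - 3 \left(\frac{3}{4} + \frac{7}{3}\right) = \left(-3\right) \frac{37}{12} = - \frac{37}{4} \approx -9.25$)
$\left(-1496 + A\right) \left(m - 4545\right) = \left(-1496 - 3390\right) \left(- \frac{37}{4} - 4545\right) = \left(-4886\right) \left(- \frac{18217}{4}\right) = \frac{44504131}{2}$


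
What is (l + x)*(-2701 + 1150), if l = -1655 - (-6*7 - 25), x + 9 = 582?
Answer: 1574265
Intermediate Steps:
x = 573 (x = -9 + 582 = 573)
l = -1588 (l = -1655 - (-42 - 25) = -1655 - 1*(-67) = -1655 + 67 = -1588)
(l + x)*(-2701 + 1150) = (-1588 + 573)*(-2701 + 1150) = -1015*(-1551) = 1574265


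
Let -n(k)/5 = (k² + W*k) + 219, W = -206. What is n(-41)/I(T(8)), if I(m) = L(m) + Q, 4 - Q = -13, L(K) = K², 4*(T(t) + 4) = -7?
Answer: -827680/801 ≈ -1033.3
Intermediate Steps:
T(t) = -23/4 (T(t) = -4 + (¼)*(-7) = -4 - 7/4 = -23/4)
Q = 17 (Q = 4 - 1*(-13) = 4 + 13 = 17)
n(k) = -1095 - 5*k² + 1030*k (n(k) = -5*((k² - 206*k) + 219) = -5*(219 + k² - 206*k) = -1095 - 5*k² + 1030*k)
I(m) = 17 + m² (I(m) = m² + 17 = 17 + m²)
n(-41)/I(T(8)) = (-1095 - 5*(-41)² + 1030*(-41))/(17 + (-23/4)²) = (-1095 - 5*1681 - 42230)/(17 + 529/16) = (-1095 - 8405 - 42230)/(801/16) = -51730*16/801 = -827680/801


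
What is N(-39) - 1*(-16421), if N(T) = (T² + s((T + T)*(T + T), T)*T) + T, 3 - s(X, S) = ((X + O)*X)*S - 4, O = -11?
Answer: -56198091142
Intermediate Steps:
s(X, S) = 7 - S*X*(-11 + X) (s(X, S) = 3 - (((X - 11)*X)*S - 4) = 3 - (((-11 + X)*X)*S - 4) = 3 - ((X*(-11 + X))*S - 4) = 3 - (S*X*(-11 + X) - 4) = 3 - (-4 + S*X*(-11 + X)) = 3 + (4 - S*X*(-11 + X)) = 7 - S*X*(-11 + X))
N(T) = T + T² + T*(7 - 16*T⁵ + 44*T³) (N(T) = (T² + (7 - T*((T + T)*(T + T))² + 11*T*((T + T)*(T + T)))*T) + T = (T² + (7 - T*((2*T)*(2*T))² + 11*T*((2*T)*(2*T)))*T) + T = (T² + (7 - T*(4*T²)² + 11*T*(4*T²))*T) + T = (T² + (7 - T*16*T⁴ + 44*T³)*T) + T = (T² + (7 - 16*T⁵ + 44*T³)*T) + T = (T² + T*(7 - 16*T⁵ + 44*T³)) + T = T + T² + T*(7 - 16*T⁵ + 44*T³))
N(-39) - 1*(-16421) = -39*(8 - 39 - 16*(-39)⁵ + 44*(-39)³) - 1*(-16421) = -39*(8 - 39 - 16*(-90224199) + 44*(-59319)) + 16421 = -39*(8 - 39 + 1443587184 - 2610036) + 16421 = -39*1440977117 + 16421 = -56198107563 + 16421 = -56198091142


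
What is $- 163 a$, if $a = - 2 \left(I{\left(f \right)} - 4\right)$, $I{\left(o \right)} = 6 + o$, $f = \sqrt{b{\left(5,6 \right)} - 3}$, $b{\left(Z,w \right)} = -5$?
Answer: $652 + 652 i \sqrt{2} \approx 652.0 + 922.07 i$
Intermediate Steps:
$f = 2 i \sqrt{2}$ ($f = \sqrt{-5 - 3} = \sqrt{-8} = 2 i \sqrt{2} \approx 2.8284 i$)
$a = -4 - 4 i \sqrt{2}$ ($a = - 2 \left(\left(6 + 2 i \sqrt{2}\right) - 4\right) = - 2 \left(2 + 2 i \sqrt{2}\right) = -4 - 4 i \sqrt{2} \approx -4.0 - 5.6569 i$)
$- 163 a = - 163 \left(-4 - 4 i \sqrt{2}\right) = 652 + 652 i \sqrt{2}$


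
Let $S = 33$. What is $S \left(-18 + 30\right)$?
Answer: $396$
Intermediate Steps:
$S \left(-18 + 30\right) = 33 \left(-18 + 30\right) = 33 \cdot 12 = 396$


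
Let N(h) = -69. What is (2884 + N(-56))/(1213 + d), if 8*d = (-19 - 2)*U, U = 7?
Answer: 22520/9557 ≈ 2.3564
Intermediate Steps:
d = -147/8 (d = ((-19 - 2)*7)/8 = (-21*7)/8 = (⅛)*(-147) = -147/8 ≈ -18.375)
(2884 + N(-56))/(1213 + d) = (2884 - 69)/(1213 - 147/8) = 2815/(9557/8) = 2815*(8/9557) = 22520/9557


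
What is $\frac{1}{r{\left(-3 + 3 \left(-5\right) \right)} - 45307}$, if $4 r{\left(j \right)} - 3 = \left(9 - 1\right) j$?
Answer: $- \frac{4}{181369} \approx -2.2054 \cdot 10^{-5}$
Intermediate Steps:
$r{\left(j \right)} = \frac{3}{4} + 2 j$ ($r{\left(j \right)} = \frac{3}{4} + \frac{\left(9 - 1\right) j}{4} = \frac{3}{4} + \frac{8 j}{4} = \frac{3}{4} + 2 j$)
$\frac{1}{r{\left(-3 + 3 \left(-5\right) \right)} - 45307} = \frac{1}{\left(\frac{3}{4} + 2 \left(-3 + 3 \left(-5\right)\right)\right) - 45307} = \frac{1}{\left(\frac{3}{4} + 2 \left(-3 - 15\right)\right) - 45307} = \frac{1}{\left(\frac{3}{4} + 2 \left(-18\right)\right) - 45307} = \frac{1}{\left(\frac{3}{4} - 36\right) - 45307} = \frac{1}{- \frac{141}{4} - 45307} = \frac{1}{- \frac{181369}{4}} = - \frac{4}{181369}$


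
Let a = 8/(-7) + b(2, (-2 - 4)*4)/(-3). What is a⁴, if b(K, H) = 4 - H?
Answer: 2342560000/194481 ≈ 12045.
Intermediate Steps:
a = -220/21 (a = 8/(-7) + (4 - (-2 - 4)*4)/(-3) = 8*(-⅐) + (4 - (-6)*4)*(-⅓) = -8/7 + (4 - 1*(-24))*(-⅓) = -8/7 + (4 + 24)*(-⅓) = -8/7 + 28*(-⅓) = -8/7 - 28/3 = -220/21 ≈ -10.476)
a⁴ = (-220/21)⁴ = 2342560000/194481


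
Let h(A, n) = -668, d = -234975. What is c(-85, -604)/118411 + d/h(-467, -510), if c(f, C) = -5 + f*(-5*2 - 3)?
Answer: 27824359525/79098548 ≈ 351.77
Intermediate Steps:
c(f, C) = -5 - 13*f (c(f, C) = -5 + f*(-10 - 3) = -5 + f*(-13) = -5 - 13*f)
c(-85, -604)/118411 + d/h(-467, -510) = (-5 - 13*(-85))/118411 - 234975/(-668) = (-5 + 1105)*(1/118411) - 234975*(-1/668) = 1100*(1/118411) + 234975/668 = 1100/118411 + 234975/668 = 27824359525/79098548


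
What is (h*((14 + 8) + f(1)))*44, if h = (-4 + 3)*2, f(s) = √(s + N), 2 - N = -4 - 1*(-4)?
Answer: -1936 - 88*√3 ≈ -2088.4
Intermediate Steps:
N = 2 (N = 2 - (-4 - 1*(-4)) = 2 - (-4 + 4) = 2 - 1*0 = 2 + 0 = 2)
f(s) = √(2 + s) (f(s) = √(s + 2) = √(2 + s))
h = -2 (h = -1*2 = -2)
(h*((14 + 8) + f(1)))*44 = -2*((14 + 8) + √(2 + 1))*44 = -2*(22 + √3)*44 = (-44 - 2*√3)*44 = -1936 - 88*√3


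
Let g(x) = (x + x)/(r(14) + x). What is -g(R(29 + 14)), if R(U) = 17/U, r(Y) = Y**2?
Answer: -34/8445 ≈ -0.0040260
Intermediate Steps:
g(x) = 2*x/(196 + x) (g(x) = (x + x)/(14**2 + x) = (2*x)/(196 + x) = 2*x/(196 + x))
-g(R(29 + 14)) = -2*17/(29 + 14)/(196 + 17/(29 + 14)) = -2*17/43/(196 + 17/43) = -2*17*(1/43)/(196 + 17*(1/43)) = -2*17/(43*(196 + 17/43)) = -2*17/(43*8445/43) = -2*17*43/(43*8445) = -1*34/8445 = -34/8445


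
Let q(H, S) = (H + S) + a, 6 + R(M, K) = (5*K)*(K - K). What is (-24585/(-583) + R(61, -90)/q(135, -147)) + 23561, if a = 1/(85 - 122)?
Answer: 556692526/23585 ≈ 23604.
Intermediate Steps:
a = -1/37 (a = 1/(-37) = -1/37 ≈ -0.027027)
R(M, K) = -6 (R(M, K) = -6 + (5*K)*(K - K) = -6 + (5*K)*0 = -6 + 0 = -6)
q(H, S) = -1/37 + H + S (q(H, S) = (H + S) - 1/37 = -1/37 + H + S)
(-24585/(-583) + R(61, -90)/q(135, -147)) + 23561 = (-24585/(-583) - 6/(-1/37 + 135 - 147)) + 23561 = (-24585*(-1/583) - 6/(-445/37)) + 23561 = (2235/53 - 6*(-37/445)) + 23561 = (2235/53 + 222/445) + 23561 = 1006341/23585 + 23561 = 556692526/23585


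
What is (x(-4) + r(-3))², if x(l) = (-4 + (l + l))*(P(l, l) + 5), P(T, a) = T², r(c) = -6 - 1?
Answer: 67081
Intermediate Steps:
r(c) = -7
x(l) = (-4 + 2*l)*(5 + l²) (x(l) = (-4 + (l + l))*(l² + 5) = (-4 + 2*l)*(5 + l²))
(x(-4) + r(-3))² = ((-20 - 4*(-4)² + 2*(-4)³ + 10*(-4)) - 7)² = ((-20 - 4*16 + 2*(-64) - 40) - 7)² = ((-20 - 64 - 128 - 40) - 7)² = (-252 - 7)² = (-259)² = 67081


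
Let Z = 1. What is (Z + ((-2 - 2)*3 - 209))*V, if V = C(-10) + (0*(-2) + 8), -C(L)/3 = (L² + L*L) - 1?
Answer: 129580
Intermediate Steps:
C(L) = 3 - 6*L² (C(L) = -3*((L² + L*L) - 1) = -3*((L² + L²) - 1) = -3*(2*L² - 1) = -3*(-1 + 2*L²) = 3 - 6*L²)
V = -589 (V = (3 - 6*(-10)²) + (0*(-2) + 8) = (3 - 6*100) + (0 + 8) = (3 - 600) + 8 = -597 + 8 = -589)
(Z + ((-2 - 2)*3 - 209))*V = (1 + ((-2 - 2)*3 - 209))*(-589) = (1 + (-4*3 - 209))*(-589) = (1 + (-12 - 209))*(-589) = (1 - 221)*(-589) = -220*(-589) = 129580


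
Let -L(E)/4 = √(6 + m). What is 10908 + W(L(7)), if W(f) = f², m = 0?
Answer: 11004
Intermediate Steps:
L(E) = -4*√6 (L(E) = -4*√(6 + 0) = -4*√6)
10908 + W(L(7)) = 10908 + (-4*√6)² = 10908 + 96 = 11004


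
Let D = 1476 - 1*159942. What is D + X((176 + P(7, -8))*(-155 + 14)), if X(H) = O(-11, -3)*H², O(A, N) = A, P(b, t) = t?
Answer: -6172493250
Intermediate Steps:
X(H) = -11*H²
D = -158466 (D = 1476 - 159942 = -158466)
D + X((176 + P(7, -8))*(-155 + 14)) = -158466 - 11*(-155 + 14)²*(176 - 8)² = -158466 - 11*(168*(-141))² = -158466 - 11*(-23688)² = -158466 - 11*561121344 = -158466 - 6172334784 = -6172493250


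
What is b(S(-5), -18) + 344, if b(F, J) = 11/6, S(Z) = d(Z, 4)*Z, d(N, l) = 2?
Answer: 2075/6 ≈ 345.83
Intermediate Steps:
S(Z) = 2*Z
b(F, J) = 11/6 (b(F, J) = 11*(1/6) = 11/6)
b(S(-5), -18) + 344 = 11/6 + 344 = 2075/6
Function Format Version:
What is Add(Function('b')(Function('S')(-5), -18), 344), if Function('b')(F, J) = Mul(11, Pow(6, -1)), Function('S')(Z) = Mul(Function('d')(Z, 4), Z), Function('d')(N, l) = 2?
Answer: Rational(2075, 6) ≈ 345.83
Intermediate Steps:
Function('S')(Z) = Mul(2, Z)
Function('b')(F, J) = Rational(11, 6) (Function('b')(F, J) = Mul(11, Rational(1, 6)) = Rational(11, 6))
Add(Function('b')(Function('S')(-5), -18), 344) = Add(Rational(11, 6), 344) = Rational(2075, 6)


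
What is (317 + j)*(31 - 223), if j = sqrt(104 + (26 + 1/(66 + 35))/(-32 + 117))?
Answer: -60864 - 192*sqrt(7687584195)/8585 ≈ -62825.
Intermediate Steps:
j = sqrt(7687584195)/8585 (j = sqrt(104 + (26 + 1/101)/85) = sqrt(104 + (26 + 1/101)*(1/85)) = sqrt(104 + (2627/101)*(1/85)) = sqrt(104 + 2627/8585) = sqrt(895467/8585) = sqrt(7687584195)/8585 ≈ 10.213)
(317 + j)*(31 - 223) = (317 + sqrt(7687584195)/8585)*(31 - 223) = (317 + sqrt(7687584195)/8585)*(-192) = -60864 - 192*sqrt(7687584195)/8585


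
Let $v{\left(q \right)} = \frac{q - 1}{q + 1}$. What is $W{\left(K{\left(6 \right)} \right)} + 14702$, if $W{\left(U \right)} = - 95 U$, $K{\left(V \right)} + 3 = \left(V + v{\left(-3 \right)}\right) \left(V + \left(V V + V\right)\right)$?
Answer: $-21493$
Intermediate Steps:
$v{\left(q \right)} = \frac{-1 + q}{1 + q}$
$K{\left(V \right)} = -3 + \left(2 + V\right) \left(V^{2} + 2 V\right)$ ($K{\left(V \right)} = -3 + \left(V + \frac{-1 - 3}{1 - 3}\right) \left(V + \left(V V + V\right)\right) = -3 + \left(V + \frac{1}{-2} \left(-4\right)\right) \left(V + \left(V^{2} + V\right)\right) = -3 + \left(V - -2\right) \left(V + \left(V + V^{2}\right)\right) = -3 + \left(V + 2\right) \left(V^{2} + 2 V\right) = -3 + \left(2 + V\right) \left(V^{2} + 2 V\right)$)
$W{\left(K{\left(6 \right)} \right)} + 14702 = - 95 \left(-3 + 6^{3} + 4 \cdot 6 + 4 \cdot 6^{2}\right) + 14702 = - 95 \left(-3 + 216 + 24 + 4 \cdot 36\right) + 14702 = - 95 \left(-3 + 216 + 24 + 144\right) + 14702 = \left(-95\right) 381 + 14702 = -36195 + 14702 = -21493$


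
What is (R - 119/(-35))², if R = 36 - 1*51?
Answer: 3364/25 ≈ 134.56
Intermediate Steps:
R = -15 (R = 36 - 51 = -15)
(R - 119/(-35))² = (-15 - 119/(-35))² = (-15 - 119*(-1/35))² = (-15 + 17/5)² = (-58/5)² = 3364/25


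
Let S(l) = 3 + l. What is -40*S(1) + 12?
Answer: -148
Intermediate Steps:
-40*S(1) + 12 = -40*(3 + 1) + 12 = -40*4 + 12 = -160 + 12 = -148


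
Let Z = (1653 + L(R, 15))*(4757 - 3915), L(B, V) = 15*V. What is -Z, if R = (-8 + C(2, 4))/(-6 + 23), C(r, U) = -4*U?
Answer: -1581276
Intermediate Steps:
R = -24/17 (R = (-8 - 4*4)/(-6 + 23) = (-8 - 16)/17 = -24*1/17 = -24/17 ≈ -1.4118)
Z = 1581276 (Z = (1653 + 15*15)*(4757 - 3915) = (1653 + 225)*842 = 1878*842 = 1581276)
-Z = -1*1581276 = -1581276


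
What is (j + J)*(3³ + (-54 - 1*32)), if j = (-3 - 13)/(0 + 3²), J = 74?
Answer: -38350/9 ≈ -4261.1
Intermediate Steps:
j = -16/9 (j = -16/(0 + 9) = -16/9 ≈ -1.7778)
(j + J)*(3³ + (-54 - 1*32)) = (-16/9 + 74)*(3³ + (-54 - 1*32)) = 650*(27 + (-54 - 32))/9 = 650*(27 - 86)/9 = (650/9)*(-59) = -38350/9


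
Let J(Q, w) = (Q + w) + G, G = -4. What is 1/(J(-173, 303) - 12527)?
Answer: -1/12401 ≈ -8.0639e-5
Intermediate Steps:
J(Q, w) = -4 + Q + w (J(Q, w) = (Q + w) - 4 = -4 + Q + w)
1/(J(-173, 303) - 12527) = 1/((-4 - 173 + 303) - 12527) = 1/(126 - 12527) = 1/(-12401) = -1/12401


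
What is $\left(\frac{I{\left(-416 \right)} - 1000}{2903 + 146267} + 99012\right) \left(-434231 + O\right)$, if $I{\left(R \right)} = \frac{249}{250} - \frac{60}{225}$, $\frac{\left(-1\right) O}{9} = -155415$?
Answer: $\frac{2671004370611175922}{27969375} \approx 9.5497 \cdot 10^{10}$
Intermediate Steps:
$O = 1398735$ ($O = \left(-9\right) \left(-155415\right) = 1398735$)
$I{\left(R \right)} = \frac{547}{750}$ ($I{\left(R \right)} = 249 \cdot \frac{1}{250} - \frac{4}{15} = \frac{249}{250} - \frac{4}{15} = \frac{547}{750}$)
$\left(\frac{I{\left(-416 \right)} - 1000}{2903 + 146267} + 99012\right) \left(-434231 + O\right) = \left(\frac{\frac{547}{750} - 1000}{2903 + 146267} + 99012\right) \left(-434231 + 1398735\right) = \left(- \frac{749453}{750 \cdot 149170} + 99012\right) 964504 = \left(\left(- \frac{749453}{750}\right) \frac{1}{149170} + 99012\right) 964504 = \left(- \frac{749453}{111877500} + 99012\right) 964504 = \frac{11077214280547}{111877500} \cdot 964504 = \frac{2671004370611175922}{27969375}$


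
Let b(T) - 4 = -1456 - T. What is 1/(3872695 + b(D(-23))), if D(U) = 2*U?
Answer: 1/3871289 ≈ 2.5831e-7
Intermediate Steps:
b(T) = -1452 - T (b(T) = 4 + (-1456 - T) = -1452 - T)
1/(3872695 + b(D(-23))) = 1/(3872695 + (-1452 - 2*(-23))) = 1/(3872695 + (-1452 - 1*(-46))) = 1/(3872695 + (-1452 + 46)) = 1/(3872695 - 1406) = 1/3871289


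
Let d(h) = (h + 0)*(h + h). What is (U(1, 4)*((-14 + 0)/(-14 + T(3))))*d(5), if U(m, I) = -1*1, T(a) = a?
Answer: -700/11 ≈ -63.636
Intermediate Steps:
d(h) = 2*h**2 (d(h) = h*(2*h) = 2*h**2)
U(m, I) = -1
(U(1, 4)*((-14 + 0)/(-14 + T(3))))*d(5) = (-(-14 + 0)/(-14 + 3))*(2*5**2) = (-(-14)/(-11))*(2*25) = -(-14)*(-1)/11*50 = -1*14/11*50 = -14/11*50 = -700/11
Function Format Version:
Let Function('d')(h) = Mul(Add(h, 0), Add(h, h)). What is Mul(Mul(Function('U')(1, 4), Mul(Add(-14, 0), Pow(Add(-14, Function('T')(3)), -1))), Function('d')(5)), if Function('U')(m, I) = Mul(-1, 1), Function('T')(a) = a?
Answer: Rational(-700, 11) ≈ -63.636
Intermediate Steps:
Function('d')(h) = Mul(2, Pow(h, 2)) (Function('d')(h) = Mul(h, Mul(2, h)) = Mul(2, Pow(h, 2)))
Function('U')(m, I) = -1
Mul(Mul(Function('U')(1, 4), Mul(Add(-14, 0), Pow(Add(-14, Function('T')(3)), -1))), Function('d')(5)) = Mul(Mul(-1, Mul(Add(-14, 0), Pow(Add(-14, 3), -1))), Mul(2, Pow(5, 2))) = Mul(Mul(-1, Mul(-14, Pow(-11, -1))), Mul(2, 25)) = Mul(Mul(-1, Mul(-14, Rational(-1, 11))), 50) = Mul(Mul(-1, Rational(14, 11)), 50) = Mul(Rational(-14, 11), 50) = Rational(-700, 11)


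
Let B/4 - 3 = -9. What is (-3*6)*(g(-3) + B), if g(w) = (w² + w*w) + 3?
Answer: 54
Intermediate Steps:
B = -24 (B = 12 + 4*(-9) = 12 - 36 = -24)
g(w) = 3 + 2*w² (g(w) = (w² + w²) + 3 = 2*w² + 3 = 3 + 2*w²)
(-3*6)*(g(-3) + B) = (-3*6)*((3 + 2*(-3)²) - 24) = -18*((3 + 2*9) - 24) = -18*((3 + 18) - 24) = -18*(21 - 24) = -18*(-3) = 54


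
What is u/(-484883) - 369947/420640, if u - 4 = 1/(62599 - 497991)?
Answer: -2440680931299021/2775095884742720 ≈ -0.87949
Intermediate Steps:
u = 1741567/435392 (u = 4 + 1/(62599 - 497991) = 4 + 1/(-435392) = 4 - 1/435392 = 1741567/435392 ≈ 4.0000)
u/(-484883) - 369947/420640 = (1741567/435392)/(-484883) - 369947/420640 = (1741567/435392)*(-1/484883) - 369947*1/420640 = -1741567/211114179136 - 369947/420640 = -2440680931299021/2775095884742720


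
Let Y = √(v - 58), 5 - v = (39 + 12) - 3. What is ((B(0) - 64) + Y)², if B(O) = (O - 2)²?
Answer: (-60 + I*√101)² ≈ 3499.0 - 1206.0*I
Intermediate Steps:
B(O) = (-2 + O)²
v = -43 (v = 5 - ((39 + 12) - 3) = 5 - (51 - 3) = 5 - 1*48 = 5 - 48 = -43)
Y = I*√101 (Y = √(-43 - 58) = √(-101) = I*√101 ≈ 10.05*I)
((B(0) - 64) + Y)² = (((-2 + 0)² - 64) + I*√101)² = (((-2)² - 64) + I*√101)² = ((4 - 64) + I*√101)² = (-60 + I*√101)²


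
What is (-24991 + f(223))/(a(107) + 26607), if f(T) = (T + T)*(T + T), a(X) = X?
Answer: 173925/26714 ≈ 6.5106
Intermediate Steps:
f(T) = 4*T² (f(T) = (2*T)*(2*T) = 4*T²)
(-24991 + f(223))/(a(107) + 26607) = (-24991 + 4*223²)/(107 + 26607) = (-24991 + 4*49729)/26714 = (-24991 + 198916)*(1/26714) = 173925*(1/26714) = 173925/26714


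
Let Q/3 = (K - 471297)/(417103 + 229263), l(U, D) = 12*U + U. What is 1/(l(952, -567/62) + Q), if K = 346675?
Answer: 323183/3999525875 ≈ 8.0805e-5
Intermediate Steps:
l(U, D) = 13*U
Q = -186933/323183 (Q = 3*((346675 - 471297)/(417103 + 229263)) = 3*(-124622/646366) = 3*(-124622*1/646366) = 3*(-62311/323183) = -186933/323183 ≈ -0.57841)
1/(l(952, -567/62) + Q) = 1/(13*952 - 186933/323183) = 1/(12376 - 186933/323183) = 1/(3999525875/323183) = 323183/3999525875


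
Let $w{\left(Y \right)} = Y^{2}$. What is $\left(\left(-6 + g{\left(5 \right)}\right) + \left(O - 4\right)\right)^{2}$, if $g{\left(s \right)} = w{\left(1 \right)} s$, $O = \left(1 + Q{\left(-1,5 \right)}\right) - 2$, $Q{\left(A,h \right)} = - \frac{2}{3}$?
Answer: $\frac{400}{9} \approx 44.444$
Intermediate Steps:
$Q{\left(A,h \right)} = - \frac{2}{3}$ ($Q{\left(A,h \right)} = \left(-2\right) \frac{1}{3} = - \frac{2}{3}$)
$O = - \frac{5}{3}$ ($O = \left(1 - \frac{2}{3}\right) - 2 = \frac{1}{3} - 2 = - \frac{5}{3} \approx -1.6667$)
$g{\left(s \right)} = s$ ($g{\left(s \right)} = 1^{2} s = 1 s = s$)
$\left(\left(-6 + g{\left(5 \right)}\right) + \left(O - 4\right)\right)^{2} = \left(\left(-6 + 5\right) - \frac{17}{3}\right)^{2} = \left(-1 - \frac{17}{3}\right)^{2} = \left(- \frac{20}{3}\right)^{2} = \frac{400}{9}$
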